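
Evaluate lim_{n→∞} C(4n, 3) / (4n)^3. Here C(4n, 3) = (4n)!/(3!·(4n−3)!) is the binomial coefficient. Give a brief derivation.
lim = 1/3! = 1/6

With N = 4n → ∞: C(N, 3) / N^3 = [N(N−1)…(N−2)] / (3! · N^3) = (1/3!) · 1 · (1 − 1/(4n)) · (1 − 2/(4n)). Each factor → 1 as N → ∞, so the limit is 1/3! = 1/6.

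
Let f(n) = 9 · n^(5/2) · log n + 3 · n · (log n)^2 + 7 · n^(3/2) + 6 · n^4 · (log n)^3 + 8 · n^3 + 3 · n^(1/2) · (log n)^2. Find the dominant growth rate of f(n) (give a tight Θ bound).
f(n) ∈ Θ(n^4 · (log n)^3)

Compare the terms by growth order. For large n, n^a · (log n)^b dominates n^a' · (log n)^b' iff a > a', or (a = a' and b > b'). Ranking the 6 terms shows the dominant one is 6 · n^4 · (log n)^3. Hence f(n) ∈ Θ(n^4 · (log n)^3).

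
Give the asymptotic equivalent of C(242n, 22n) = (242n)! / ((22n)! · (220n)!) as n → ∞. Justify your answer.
C(242n, 22n) ~ (285311670611/10000000000)^(22n) · sqrt(11/(20π·22n))

Write N = 22n. Apply Stirling to each factorial:
  (11N)! ~ sqrt(2π·11N) · (11N/e)^(11N),
  N! ~ sqrt(2π N) · (N/e)^N,
  (10N)! ~ sqrt(2π·10N) · (10N/e)^(10N).
The exponential factors combine to (11N)^(11N) / (N^N · (10N)^(10N)) = 11^(11N)/10^(10N) = (11^11/10^10)^N = (285311670611/10000000000)^N.
The square-root prefactors combine to sqrt(2π·11N) / (sqrt(2π N)·sqrt(2π·10N)) = sqrt(11 / (2π·10·N)) = sqrt(11/(20π·22n)).
Substituting N = 22n: C(242n, 22n) ~ (285311670611/10000000000)^(22n) · sqrt(11/(20π·22n)).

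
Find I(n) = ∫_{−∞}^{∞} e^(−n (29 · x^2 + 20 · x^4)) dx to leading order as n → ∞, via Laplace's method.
I(n) ~ sqrt(π/(29n))

φ(x) = 29 · x^2 + 20 · x^4 has its unique global minimum at x* = 0 (since φ'(x) = 58x + 80x^3 = 0 only at x = 0 for real x with both coefficients positive, and φ → ∞ as |x| → ∞). At x* = 0, φ(0) = 0 and φ''(0) = 58. Laplace's method then gives
  I(n) ~ sqrt(2π / (n · φ''(0))) · e^(−n φ(0)) = sqrt(2π / (58n)) = sqrt(π/(29n)).
The 20 · x^4 term contributes only at subleading order (an O(1/n) relative correction).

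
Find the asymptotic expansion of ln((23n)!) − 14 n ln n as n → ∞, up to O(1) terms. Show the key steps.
ln((23n)!) − 14 n ln n = 9 n ln n + 23(ln 23 − 1) n + (1/2) ln(2π·23n) + O(1/n)

Stirling: ln((23n)!) = 23n ln(23n) − 23n + (1/2) ln(2π·23n) + O(1/n).
Expand 23n ln(23n) = 23n (ln n + ln 23) = 23n ln n + 23n ln 23.
Subtract 14n ln n: leading term is (23 − 14) n ln n = 9 n ln n. The next term is 23n ln 23 − 23n = 23(ln 23 − 1) n. Then the (1/2) ln(2π·23n) correction.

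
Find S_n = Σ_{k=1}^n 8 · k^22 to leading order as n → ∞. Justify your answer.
S_n ~ 8 · n^23 / 23

By integral comparison (Euler-Maclaurin), Σ_{k=1}^n 8 · k^22 = 8 · ∫_0^n x^22 dx + O(n^22) = 8 · n^23/23 + O(n^22). (Equivalently, Faulhaber's formula gives the same leading term.)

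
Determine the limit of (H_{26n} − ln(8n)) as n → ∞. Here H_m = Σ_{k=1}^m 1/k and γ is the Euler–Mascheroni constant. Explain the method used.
lim = ln(13/4) + γ

By Euler-Maclaurin, H_m = ln m + γ + O(1/m). So
  H_{26n} − ln(8n) = ln(26n) + γ − ln(8n) + O(1/n)
                       = ln(26/8) + γ + O(1/n).
Hence the limit is ln(26/8) + γ (= ln(13/4)).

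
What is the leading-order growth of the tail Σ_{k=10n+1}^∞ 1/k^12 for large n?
Σ_{k>10n} 1/k^12 ~ 1/(11 · (10n)^11)

Compare to the integral: ∫_{10n}^∞ x^(−12) dx = [−x^(−11)/11]_{10n}^∞ = 1/((12−1)·(10n)^11). Euler-Maclaurin then gives
  Σ_{k>10n} 1/k^12 = ∫_{10n}^∞ dx/x^12 − 1/(2·(10n)^12) + O(1/(10n)^13).
(Equivalently this is ζ(12) − Σ_{k≤10n} 1/k^12.)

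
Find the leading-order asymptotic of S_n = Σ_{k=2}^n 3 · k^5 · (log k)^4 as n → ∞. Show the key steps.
S_n ~ n^6 · (log n)^4 / 2

By integral comparison, S_n = ∫_1^n 3 · x^5 · (log x)^4 dx + O(n^5 · (log n)^4). For the integral, the leading term of ∫_1^n x^5 (log x)^4 dx is n^6/6 · (log n)^4 (by repeated integration by parts; each step lowers the log-exponent and produces a relatively O(1/log n) correction). Hence S_n ~ n^6 · (log n)^4 / 2.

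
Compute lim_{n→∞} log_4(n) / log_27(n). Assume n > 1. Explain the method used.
lim = ln(27) / ln(4) = log_4(27)

Change of base: log_4(n) = ln n / ln 4 and log_27(n) = ln n / ln 27. The ratio is (ln n / ln 4) · (ln 27 / ln n) = ln 27 / ln 4, a constant independent of n. So the limit is ln 27 / ln 4 = log_4(27).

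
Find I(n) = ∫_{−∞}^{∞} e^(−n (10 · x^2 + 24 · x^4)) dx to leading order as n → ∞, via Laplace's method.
I(n) ~ sqrt(π/(10n))

φ(x) = 10 · x^2 + 24 · x^4 has its unique global minimum at x* = 0 (since φ'(x) = 20x + 96x^3 = 0 only at x = 0 for real x with both coefficients positive, and φ → ∞ as |x| → ∞). At x* = 0, φ(0) = 0 and φ''(0) = 20. Laplace's method then gives
  I(n) ~ sqrt(2π / (n · φ''(0))) · e^(−n φ(0)) = sqrt(2π / (20n)) = sqrt(π/(10n)).
The 24 · x^4 term contributes only at subleading order (an O(1/n) relative correction).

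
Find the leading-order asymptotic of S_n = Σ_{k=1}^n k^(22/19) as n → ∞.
S_n ~ (19/41) · n^(41/19)

Integral comparison: Σ_{k=1}^n k^(22/19) = ∫_0^n x^(22/19) dx + O(n^(22/19)). The integral is n^(1 + 22/19) / (1 + 22/19) = n^((22+19)/19) / ((22+19)/19) = (19/41) · n^(41/19).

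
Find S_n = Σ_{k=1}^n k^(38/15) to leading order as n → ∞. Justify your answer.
S_n ~ (15/53) · n^(53/15)

Integral comparison: Σ_{k=1}^n k^(38/15) = ∫_0^n x^(38/15) dx + O(n^(38/15)). The integral is n^(1 + 38/15) / (1 + 38/15) = n^((38+15)/15) / ((38+15)/15) = (15/53) · n^(53/15).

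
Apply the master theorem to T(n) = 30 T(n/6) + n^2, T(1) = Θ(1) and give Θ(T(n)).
T(n) = Θ(n^2)

log_6 30 ≈ 1.898. f(n) = n^2 dominates n^(log_6 30) since 2 > 1.898, and the regularity condition a·f(n/b) = 30·(n/6)^2 = (30/36)·n^2 ≤ c·f(n) holds with c = 30/36 ≈ 0.833 < 1. So this is Case 3: T(n) = Θ(f(n)) = Θ(n^2).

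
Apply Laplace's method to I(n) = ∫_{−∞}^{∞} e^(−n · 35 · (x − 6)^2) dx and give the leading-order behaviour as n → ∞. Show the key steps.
I(n) = sqrt(π/(35n))

Here φ(x) = 35 · (x − 6)^2 has its unique minimum at x* = 6 with φ(x*) = 0 and φ''(x*) = 70. Laplace's method gives
  I(n) ~ e^(−n φ(x*)) · sqrt(2π / (n · φ''(x*))) = sqrt(2π / (70n)) = sqrt(π/(35n)).
This is exact: substituting u = (x − 6)·sqrt(35n) gives I(n) = (1/sqrt(35n)) ∫_{−∞}^{∞} e^(−u^2) du = sqrt(π/(35n)).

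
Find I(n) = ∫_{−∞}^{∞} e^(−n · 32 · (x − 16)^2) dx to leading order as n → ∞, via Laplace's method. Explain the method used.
I(n) = sqrt(π/(32n))

Here φ(x) = 32 · (x − 16)^2 has its unique minimum at x* = 16 with φ(x*) = 0 and φ''(x*) = 64. Laplace's method gives
  I(n) ~ e^(−n φ(x*)) · sqrt(2π / (n · φ''(x*))) = sqrt(2π / (64n)) = sqrt(π/(32n)).
This is exact: substituting u = (x − 16)·sqrt(32n) gives I(n) = (1/sqrt(32n)) ∫_{−∞}^{∞} e^(−u^2) du = sqrt(π/(32n)).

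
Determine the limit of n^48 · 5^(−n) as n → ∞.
lim = 0

Exponentials with base > 1 dominate every fixed polynomial: for any fixed c, n^c / 5^n → 0 as n → ∞ (e.g. by the ratio test, or by writing 5^n = e^(n ln 5) and noting e^(n ln 5) / n^c → ∞). Hence n^48 · 5^(−n) = n^48 / 5^n → 0.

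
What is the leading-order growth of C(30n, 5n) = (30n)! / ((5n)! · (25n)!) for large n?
C(30n, 5n) ~ (46656/3125)^(5n) · sqrt(3/(5π·5n))

Write N = 5n. Apply Stirling to each factorial:
  (6N)! ~ sqrt(2π·6N) · (6N/e)^(6N),
  N! ~ sqrt(2π N) · (N/e)^N,
  (5N)! ~ sqrt(2π·5N) · (5N/e)^(5N).
The exponential factors combine to (6N)^(6N) / (N^N · (5N)^(5N)) = 6^(6N)/5^(5N) = (6^6/5^5)^N = (46656/3125)^N.
The square-root prefactors combine to sqrt(2π·6N) / (sqrt(2π N)·sqrt(2π·5N)) = sqrt(6 / (2π·5·N)) = sqrt(3/(5π·5n)).
Substituting N = 5n: C(30n, 5n) ~ (46656/3125)^(5n) · sqrt(3/(5π·5n)).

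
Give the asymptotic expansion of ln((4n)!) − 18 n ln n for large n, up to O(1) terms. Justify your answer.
ln((4n)!) − 18 n ln n = −14 n ln n + 4(ln 4 − 1) n + (1/2) ln(2π·4n) + O(1/n)

Stirling: ln((4n)!) = 4n ln(4n) − 4n + (1/2) ln(2π·4n) + O(1/n).
Expand 4n ln(4n) = 4n (ln n + ln 4) = 4n ln n + 4n ln 4.
Subtract 18n ln n: leading term is (4 − 18) n ln n = −14 n ln n. The next term is 4n ln 4 − 4n = 4(ln 4 − 1) n. Then the (1/2) ln(2π·4n) correction.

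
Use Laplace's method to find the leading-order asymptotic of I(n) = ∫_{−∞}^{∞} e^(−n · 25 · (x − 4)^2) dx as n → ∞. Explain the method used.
I(n) = sqrt(π/(25n))

Here φ(x) = 25 · (x − 4)^2 has its unique minimum at x* = 4 with φ(x*) = 0 and φ''(x*) = 50. Laplace's method gives
  I(n) ~ e^(−n φ(x*)) · sqrt(2π / (n · φ''(x*))) = sqrt(2π / (50n)) = sqrt(π/(25n)).
This is exact: substituting u = (x − 4)·sqrt(25n) gives I(n) = (1/sqrt(25n)) ∫_{−∞}^{∞} e^(−u^2) du = sqrt(π/(25n)).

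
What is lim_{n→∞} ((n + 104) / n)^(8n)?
lim = e^832

Rewrite as (1 + 104/n)^(8n). By the standard limit (1 + x/n)^n → e^x, we have (1 + 104/n)^n → e^104, and raising to the 8th power gives e^832.
More precisely, ln[(1 + 104/n)^(8n)] = 8n · ln(1 + 104/n) = 8n · (104/n + O(1/n^2)) = 832 + O(1/n) → 832.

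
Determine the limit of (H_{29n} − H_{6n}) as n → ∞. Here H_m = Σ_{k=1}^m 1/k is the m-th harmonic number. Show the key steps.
lim = ln(29/6)

Euler-Maclaurin gives H_m = ln m + γ + 1/(2m) + O(1/m^2). The γ and O(1/m) terms cancel in the difference:
  H_{29n} − H_{6n} = ln(29n) − ln(6n) + O(1/n) = ln(29/6) + O(1/n).
Hence the limit is ln(29/6).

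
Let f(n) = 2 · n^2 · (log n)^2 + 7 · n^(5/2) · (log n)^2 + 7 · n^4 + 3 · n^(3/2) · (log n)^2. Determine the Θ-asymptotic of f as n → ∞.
f(n) ∈ Θ(n^4)

Compare the terms by growth order. For large n, n^a · (log n)^b dominates n^a' · (log n)^b' iff a > a', or (a = a' and b > b'). Ranking the 4 terms shows the dominant one is 7 · n^4. Hence f(n) ∈ Θ(n^4).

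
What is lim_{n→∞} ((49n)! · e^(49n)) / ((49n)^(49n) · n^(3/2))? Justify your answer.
lim = 0

Stirling: (49n)! ~ sqrt(2π·49n) · (49n/e)^(49n). Hence
  (49n)! · e^(49n) / (49n)^(49n) ~ sqrt(2π·49n).
Dividing by n^(3/2): sqrt(2π·49n) / n^(3/2) = sqrt(2π·49) · n^((1−3)/2), so the expression behaves like sqrt(2π·49) · n^((1−3)/2) → 0.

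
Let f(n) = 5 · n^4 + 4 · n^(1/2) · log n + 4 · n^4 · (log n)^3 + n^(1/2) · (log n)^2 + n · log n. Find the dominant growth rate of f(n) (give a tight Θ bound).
f(n) ∈ Θ(n^4 · (log n)^3)

Compare the terms by growth order. For large n, n^a · (log n)^b dominates n^a' · (log n)^b' iff a > a', or (a = a' and b > b'). Ranking the 5 terms shows the dominant one is 4 · n^4 · (log n)^3. Hence f(n) ∈ Θ(n^4 · (log n)^3).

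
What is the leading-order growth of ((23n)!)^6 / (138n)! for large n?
((23n)!)^6/(138n)! ~ ((2π·23n)^(5/2) / sqrt(6)) · 6^(−6·23n)  →  0

Write N = 23n. Stirling: N! ~ sqrt(2π N)(N/e)^N and (6N)! ~ sqrt(2π·6N)·(6N/e)^(6N).
  (N!)^6/(6N)! ~ (2π N)^(6/2) (N/e)^(6N) / [sqrt(2π·6N) (6N/e)^(6N)]
     = (2π N)^(6/2) / sqrt(2π·6N) · (N/(6N))^(6N)
     = (2π N)^((6−1)/2) / sqrt(6) · 6^(−6N).
Since 6^6 > 1, the factor 6^(−6N) decays exponentially, so the ratio → 0. Substituting N = 23n gives the stated form.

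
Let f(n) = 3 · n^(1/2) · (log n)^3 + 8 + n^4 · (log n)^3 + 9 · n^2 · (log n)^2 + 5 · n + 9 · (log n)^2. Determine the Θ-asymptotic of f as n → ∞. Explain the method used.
f(n) ∈ Θ(n^4 · (log n)^3)

Compare the terms by growth order. For large n, n^a · (log n)^b dominates n^a' · (log n)^b' iff a > a', or (a = a' and b > b'). Ranking the 6 terms shows the dominant one is n^4 · (log n)^3. Hence f(n) ∈ Θ(n^4 · (log n)^3).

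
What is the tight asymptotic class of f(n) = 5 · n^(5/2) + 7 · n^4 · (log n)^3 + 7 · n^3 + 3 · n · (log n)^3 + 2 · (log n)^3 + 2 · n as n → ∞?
f(n) ∈ Θ(n^4 · (log n)^3)

Compare the terms by growth order. For large n, n^a · (log n)^b dominates n^a' · (log n)^b' iff a > a', or (a = a' and b > b'). Ranking the 6 terms shows the dominant one is 7 · n^4 · (log n)^3. Hence f(n) ∈ Θ(n^4 · (log n)^3).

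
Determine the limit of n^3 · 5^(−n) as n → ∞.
lim = 0

Exponentials with base > 1 dominate every fixed polynomial: for any fixed c, n^c / 5^n → 0 as n → ∞ (e.g. by the ratio test, or by writing 5^n = e^(n ln 5) and noting e^(n ln 5) / n^c → ∞). Hence n^3 · 5^(−n) = n^3 / 5^n → 0.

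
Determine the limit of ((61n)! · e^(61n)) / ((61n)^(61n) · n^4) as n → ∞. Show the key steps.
lim = 0

Stirling: (61n)! ~ sqrt(2π·61n) · (61n/e)^(61n). Hence
  (61n)! · e^(61n) / (61n)^(61n) ~ sqrt(2π·61n).
Dividing by n^4: sqrt(2π·61n) / n^4 = sqrt(2π·61) · n^((1−8)/2), so the expression behaves like sqrt(2π·61) · n^((1−8)/2) → 0.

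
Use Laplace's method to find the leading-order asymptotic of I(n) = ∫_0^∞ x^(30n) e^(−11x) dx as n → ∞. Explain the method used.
I(n) ~ (sqrt(2π·30n) / 11) · (30n/(11e))^(30n)

Write the integrand as exp(30n ln x − 11x) and set f(x) = 30n ln x − 11x. Then f'(x) = 30n/x − 11 = 0 at x* = 30n/11, and f''(x*) = −30n/x*^2 = −11^2/(30n). Laplace's method (interior maximum) gives
  I(n) ~ e^(f(x*)) · sqrt(2π / |f''(x*)|)
        = exp(30n ln(30n/11) − 30n) · sqrt(2π · 30n / 11^2)
        = (30n/11)^(30n) e^(−30n) · sqrt(2π·30n) / 11
        = (sqrt(2π·30n) / 11) · (30n/(11e))^(30n).
This matches Γ(30n+1)/11^(30n+1) with Stirling applied to Γ.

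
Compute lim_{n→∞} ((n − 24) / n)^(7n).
lim = e^(−168)

Rewrite as (1 − 24/n)^(7n). By the standard limit (1 + x/n)^n → e^x, we have (1 − 24/n)^n → e^(−24), and raising to the 7th power gives e^(−168).
More precisely, ln[(1 − 24/n)^(7n)] = 7n · ln(1 − 24/n) = 7n · (-24/n + O(1/n^2)) = -168 + O(1/n) → -168.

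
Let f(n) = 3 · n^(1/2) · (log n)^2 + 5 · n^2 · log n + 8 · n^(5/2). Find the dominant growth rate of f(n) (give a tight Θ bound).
f(n) ∈ Θ(n^(5/2))

Compare the terms by growth order. For large n, n^a · (log n)^b dominates n^a' · (log n)^b' iff a > a', or (a = a' and b > b'). Ranking the 3 terms shows the dominant one is 8 · n^(5/2). Hence f(n) ∈ Θ(n^(5/2)).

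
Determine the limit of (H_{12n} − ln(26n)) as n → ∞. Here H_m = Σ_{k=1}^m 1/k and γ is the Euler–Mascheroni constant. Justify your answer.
lim = ln(6/13) + γ

By Euler-Maclaurin, H_m = ln m + γ + O(1/m). So
  H_{12n} − ln(26n) = ln(12n) + γ − ln(26n) + O(1/n)
                       = ln(12/26) + γ + O(1/n).
Hence the limit is ln(12/26) + γ (= ln(6/13)).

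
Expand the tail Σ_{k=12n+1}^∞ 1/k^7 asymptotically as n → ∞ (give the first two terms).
Σ_{k>12n} 1/k^7 = 1/(6 · (12n)^6) − 1/(2 · (12n)^7) + O(1/(12n)^8)

Compare to the integral: ∫_{12n}^∞ x^(−7) dx = [−x^(−6)/6]_{12n}^∞ = 1/((7−1)·(12n)^6). The Euler-Maclaurin correction adds −f(12n)/2 = −1/(2·(12n)^7). Euler-Maclaurin then gives
  Σ_{k>12n} 1/k^7 = ∫_{12n}^∞ dx/x^7 − 1/(2·(12n)^7) + O(1/(12n)^8).
(Equivalently this is ζ(7) − Σ_{k≤12n} 1/k^7.)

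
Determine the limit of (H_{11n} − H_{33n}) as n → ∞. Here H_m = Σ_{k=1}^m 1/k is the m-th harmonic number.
lim = ln(11/33) = −ln 3

Euler-Maclaurin gives H_m = ln m + γ + 1/(2m) + O(1/m^2). The γ and O(1/m) terms cancel in the difference:
  H_{11n} − H_{33n} = ln(11n) − ln(33n) + O(1/n) = ln(11/33) + O(1/n).
Hence the limit is ln(11/33) = −ln 3.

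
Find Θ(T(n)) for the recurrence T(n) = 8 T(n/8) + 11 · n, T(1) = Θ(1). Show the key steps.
T(n) = Θ(n log n)

log_8 8 = 1, and f(n) = 11 · n = Θ(n^(log_8 8)). This is Case 2 of the master theorem: T(n) = Θ(f(n) · log n) = Θ(n log n).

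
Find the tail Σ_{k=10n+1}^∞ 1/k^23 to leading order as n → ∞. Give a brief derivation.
Σ_{k>10n} 1/k^23 ~ 1/(22 · (10n)^22)

Compare to the integral: ∫_{10n}^∞ x^(−23) dx = [−x^(−22)/22]_{10n}^∞ = 1/((23−1)·(10n)^22). Euler-Maclaurin then gives
  Σ_{k>10n} 1/k^23 = ∫_{10n}^∞ dx/x^23 − 1/(2·(10n)^23) + O(1/(10n)^24).
(Equivalently this is ζ(23) − Σ_{k≤10n} 1/k^23.)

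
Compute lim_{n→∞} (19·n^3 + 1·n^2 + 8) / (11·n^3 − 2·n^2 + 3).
lim = 19/11

For large n the leading n^3 terms dominate both numerator and denominator. Dividing top and bottom by n^3, every other term tends to 0, leaving 19/11.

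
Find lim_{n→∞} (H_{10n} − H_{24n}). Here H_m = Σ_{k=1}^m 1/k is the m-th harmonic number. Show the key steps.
lim = ln(10/24) = ln(5/12)

Euler-Maclaurin gives H_m = ln m + γ + 1/(2m) + O(1/m^2). The γ and O(1/m) terms cancel in the difference:
  H_{10n} − H_{24n} = ln(10n) − ln(24n) + O(1/n) = ln(10/24) + O(1/n).
Hence the limit is ln(10/24) = ln(5/12).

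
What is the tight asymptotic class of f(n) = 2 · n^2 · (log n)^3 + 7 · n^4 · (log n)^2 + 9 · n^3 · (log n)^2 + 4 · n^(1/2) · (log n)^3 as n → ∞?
f(n) ∈ Θ(n^4 · (log n)^2)

Compare the terms by growth order. For large n, n^a · (log n)^b dominates n^a' · (log n)^b' iff a > a', or (a = a' and b > b'). Ranking the 4 terms shows the dominant one is 7 · n^4 · (log n)^2. Hence f(n) ∈ Θ(n^4 · (log n)^2).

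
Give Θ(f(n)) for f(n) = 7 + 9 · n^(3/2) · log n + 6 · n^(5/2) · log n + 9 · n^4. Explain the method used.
f(n) ∈ Θ(n^4)

Compare the terms by growth order. For large n, n^a · (log n)^b dominates n^a' · (log n)^b' iff a > a', or (a = a' and b > b'). Ranking the 4 terms shows the dominant one is 9 · n^4. Hence f(n) ∈ Θ(n^4).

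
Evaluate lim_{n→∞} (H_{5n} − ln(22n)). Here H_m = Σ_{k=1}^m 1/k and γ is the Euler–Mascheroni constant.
lim = ln(5/22) + γ

By Euler-Maclaurin, H_m = ln m + γ + O(1/m). So
  H_{5n} − ln(22n) = ln(5n) + γ − ln(22n) + O(1/n)
                       = ln(5/22) + γ + O(1/n).
Hence the limit is ln(5/22) + γ.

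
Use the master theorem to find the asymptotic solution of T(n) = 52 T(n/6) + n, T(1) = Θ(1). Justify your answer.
T(n) = Θ(n^(log_6 52))

Master theorem: compare f(n) = n to n^(log_6 52) where log_6 52 ≈ 2.205. Since 1 < log_6 52, we have f(n) = O(n^(log_6 52 − ε)) for some ε > 0 — Case 1. Hence T(n) = Θ(n^(log_6 52)).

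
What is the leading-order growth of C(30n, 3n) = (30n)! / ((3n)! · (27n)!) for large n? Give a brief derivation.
C(30n, 3n) ~ (10000000000/387420489)^(3n) · sqrt(5/(9π·3n))

Write N = 3n. Apply Stirling to each factorial:
  (10N)! ~ sqrt(2π·10N) · (10N/e)^(10N),
  N! ~ sqrt(2π N) · (N/e)^N,
  (9N)! ~ sqrt(2π·9N) · (9N/e)^(9N).
The exponential factors combine to (10N)^(10N) / (N^N · (9N)^(9N)) = 10^(10N)/9^(9N) = (10^10/9^9)^N = (10000000000/387420489)^N.
The square-root prefactors combine to sqrt(2π·10N) / (sqrt(2π N)·sqrt(2π·9N)) = sqrt(10 / (2π·9·N)) = sqrt(5/(9π·3n)).
Substituting N = 3n: C(30n, 3n) ~ (10000000000/387420489)^(3n) · sqrt(5/(9π·3n)).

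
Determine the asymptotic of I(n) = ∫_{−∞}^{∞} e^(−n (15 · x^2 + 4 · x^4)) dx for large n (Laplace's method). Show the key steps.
I(n) ~ sqrt(π/(15n))

φ(x) = 15 · x^2 + 4 · x^4 has its unique global minimum at x* = 0 (since φ'(x) = 30x + 16x^3 = 0 only at x = 0 for real x with both coefficients positive, and φ → ∞ as |x| → ∞). At x* = 0, φ(0) = 0 and φ''(0) = 30. Laplace's method then gives
  I(n) ~ sqrt(2π / (n · φ''(0))) · e^(−n φ(0)) = sqrt(2π / (30n)) = sqrt(π/(15n)).
The 4 · x^4 term contributes only at subleading order (an O(1/n) relative correction).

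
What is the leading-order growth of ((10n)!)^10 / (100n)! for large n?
((10n)!)^10/(100n)! ~ ((2π·10n)^(9/2) / sqrt(10)) · 10^(−10·10n)  →  0

Write N = 10n. Stirling: N! ~ sqrt(2π N)(N/e)^N and (10N)! ~ sqrt(2π·10N)·(10N/e)^(10N).
  (N!)^10/(10N)! ~ (2π N)^(10/2) (N/e)^(10N) / [sqrt(2π·10N) (10N/e)^(10N)]
     = (2π N)^(10/2) / sqrt(2π·10N) · (N/(10N))^(10N)
     = (2π N)^((10−1)/2) / sqrt(10) · 10^(−10N).
Since 10^10 > 1, the factor 10^(−10N) decays exponentially, so the ratio → 0. Substituting N = 10n gives the stated form.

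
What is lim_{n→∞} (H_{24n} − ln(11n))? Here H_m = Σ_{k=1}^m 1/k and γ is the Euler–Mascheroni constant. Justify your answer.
lim = ln(24/11) + γ

By Euler-Maclaurin, H_m = ln m + γ + O(1/m). So
  H_{24n} − ln(11n) = ln(24n) + γ − ln(11n) + O(1/n)
                       = ln(24/11) + γ + O(1/n).
Hence the limit is ln(24/11) + γ.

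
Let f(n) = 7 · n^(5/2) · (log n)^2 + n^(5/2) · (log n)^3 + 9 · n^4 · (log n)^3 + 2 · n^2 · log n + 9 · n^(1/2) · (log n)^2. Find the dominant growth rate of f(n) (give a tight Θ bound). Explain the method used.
f(n) ∈ Θ(n^4 · (log n)^3)

Compare the terms by growth order. For large n, n^a · (log n)^b dominates n^a' · (log n)^b' iff a > a', or (a = a' and b > b'). Ranking the 5 terms shows the dominant one is 9 · n^4 · (log n)^3. Hence f(n) ∈ Θ(n^4 · (log n)^3).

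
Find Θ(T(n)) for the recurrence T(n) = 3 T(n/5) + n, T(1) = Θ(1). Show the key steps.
T(n) = Θ(n)

log_5 3 ≈ 0.683. f(n) = n dominates n^(log_5 3) since 1 > 0.683, and the regularity condition a·f(n/b) = 3·(n/5)^1 = (3/5)·n ≤ c·f(n) holds with c = 3/5 ≈ 0.6 < 1. So this is Case 3: T(n) = Θ(f(n)) = Θ(n).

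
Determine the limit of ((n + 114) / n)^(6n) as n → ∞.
lim = e^684

Rewrite as (1 + 114/n)^(6n). By the standard limit (1 + x/n)^n → e^x, we have (1 + 114/n)^n → e^114, and raising to the 6th power gives e^684.
More precisely, ln[(1 + 114/n)^(6n)] = 6n · ln(1 + 114/n) = 6n · (114/n + O(1/n^2)) = 684 + O(1/n) → 684.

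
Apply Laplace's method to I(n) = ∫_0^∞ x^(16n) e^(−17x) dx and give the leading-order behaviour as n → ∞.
I(n) ~ (sqrt(2π·16n) / 17) · (16n/(17e))^(16n)

Write the integrand as exp(16n ln x − 17x) and set f(x) = 16n ln x − 17x. Then f'(x) = 16n/x − 17 = 0 at x* = 16n/17, and f''(x*) = −16n/x*^2 = −17^2/(16n). Laplace's method (interior maximum) gives
  I(n) ~ e^(f(x*)) · sqrt(2π / |f''(x*)|)
        = exp(16n ln(16n/17) − 16n) · sqrt(2π · 16n / 17^2)
        = (16n/17)^(16n) e^(−16n) · sqrt(2π·16n) / 17
        = (sqrt(2π·16n) / 17) · (16n/(17e))^(16n).
This matches Γ(16n+1)/17^(16n+1) with Stirling applied to Γ.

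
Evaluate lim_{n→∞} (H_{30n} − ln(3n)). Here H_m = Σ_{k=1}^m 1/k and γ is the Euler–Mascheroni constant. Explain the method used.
lim = ln 10 + γ

By Euler-Maclaurin, H_m = ln m + γ + O(1/m). So
  H_{30n} − ln(3n) = ln(30n) + γ − ln(3n) + O(1/n)
                       = ln(30/3) + γ + O(1/n).
Hence the limit is ln(30/3) + γ (= ln 10).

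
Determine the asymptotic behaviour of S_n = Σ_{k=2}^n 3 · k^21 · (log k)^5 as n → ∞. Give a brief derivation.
S_n ~ 3 · n^22 · (log n)^5 / 22

By integral comparison, S_n = ∫_1^n 3 · x^21 · (log x)^5 dx + O(n^21 · (log n)^5). For the integral, the leading term of ∫_1^n x^21 (log x)^5 dx is n^22/22 · (log n)^5 (by repeated integration by parts; each step lowers the log-exponent and produces a relatively O(1/log n) correction). Hence S_n ~ 3 · n^22 · (log n)^5 / 22.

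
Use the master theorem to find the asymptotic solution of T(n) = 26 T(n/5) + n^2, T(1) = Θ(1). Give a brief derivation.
T(n) = Θ(n^(log_5 26))

Master theorem: compare f(n) = n^2 to n^(log_5 26) where log_5 26 ≈ 2.024. Since 2 < log_5 26, we have f(n) = O(n^(log_5 26 − ε)) for some ε > 0 — Case 1. Hence T(n) = Θ(n^(log_5 26)).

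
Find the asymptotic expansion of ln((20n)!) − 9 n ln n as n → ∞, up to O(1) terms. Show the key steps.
ln((20n)!) − 9 n ln n = 11 n ln n + 20(ln 20 − 1) n + (1/2) ln(2π·20n) + O(1/n)

Stirling: ln((20n)!) = 20n ln(20n) − 20n + (1/2) ln(2π·20n) + O(1/n).
Expand 20n ln(20n) = 20n (ln n + ln 20) = 20n ln n + 20n ln 20.
Subtract 9n ln n: leading term is (20 − 9) n ln n = 11 n ln n. The next term is 20n ln 20 − 20n = 20(ln 20 − 1) n. Then the (1/2) ln(2π·20n) correction.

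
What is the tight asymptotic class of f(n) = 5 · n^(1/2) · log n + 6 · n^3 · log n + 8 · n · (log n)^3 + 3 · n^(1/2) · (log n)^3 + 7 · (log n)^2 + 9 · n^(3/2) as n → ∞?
f(n) ∈ Θ(n^3 · log n)

Compare the terms by growth order. For large n, n^a · (log n)^b dominates n^a' · (log n)^b' iff a > a', or (a = a' and b > b'). Ranking the 6 terms shows the dominant one is 6 · n^3 · log n. Hence f(n) ∈ Θ(n^3 · log n).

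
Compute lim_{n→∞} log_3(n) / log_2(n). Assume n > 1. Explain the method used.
lim = ln(2) / ln(3) = log_3(2)

Change of base: log_3(n) = ln n / ln 3 and log_2(n) = ln n / ln 2. The ratio is (ln n / ln 3) · (ln 2 / ln n) = ln 2 / ln 3, a constant independent of n. So the limit is ln 2 / ln 3 = log_3(2).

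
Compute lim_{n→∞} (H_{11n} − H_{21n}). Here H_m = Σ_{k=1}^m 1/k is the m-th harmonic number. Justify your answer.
lim = ln(11/21)

Euler-Maclaurin gives H_m = ln m + γ + 1/(2m) + O(1/m^2). The γ and O(1/m) terms cancel in the difference:
  H_{11n} − H_{21n} = ln(11n) − ln(21n) + O(1/n) = ln(11/21) + O(1/n).
Hence the limit is ln(11/21).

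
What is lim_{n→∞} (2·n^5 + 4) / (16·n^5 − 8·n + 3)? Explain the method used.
lim = 2/16 = 1/8

For large n the leading n^5 terms dominate both numerator and denominator. Dividing top and bottom by n^5, every other term tends to 0, leaving 2/16 = 1/8.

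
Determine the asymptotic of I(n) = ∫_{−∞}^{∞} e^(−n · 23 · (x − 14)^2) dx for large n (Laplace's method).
I(n) = sqrt(π/(23n))

Here φ(x) = 23 · (x − 14)^2 has its unique minimum at x* = 14 with φ(x*) = 0 and φ''(x*) = 46. Laplace's method gives
  I(n) ~ e^(−n φ(x*)) · sqrt(2π / (n · φ''(x*))) = sqrt(2π / (46n)) = sqrt(π/(23n)).
This is exact: substituting u = (x − 14)·sqrt(23n) gives I(n) = (1/sqrt(23n)) ∫_{−∞}^{∞} e^(−u^2) du = sqrt(π/(23n)).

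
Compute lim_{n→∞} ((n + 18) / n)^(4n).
lim = e^72

Rewrite as (1 + 18/n)^(4n). By the standard limit (1 + x/n)^n → e^x, we have (1 + 18/n)^n → e^18, and raising to the 4th power gives e^72.
More precisely, ln[(1 + 18/n)^(4n)] = 4n · ln(1 + 18/n) = 4n · (18/n + O(1/n^2)) = 72 + O(1/n) → 72.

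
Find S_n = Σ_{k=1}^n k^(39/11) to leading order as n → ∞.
S_n ~ (11/50) · n^(50/11)

Integral comparison: Σ_{k=1}^n k^(39/11) = ∫_0^n x^(39/11) dx + O(n^(39/11)). The integral is n^(1 + 39/11) / (1 + 39/11) = n^((39+11)/11) / ((39+11)/11) = (11/50) · n^(50/11).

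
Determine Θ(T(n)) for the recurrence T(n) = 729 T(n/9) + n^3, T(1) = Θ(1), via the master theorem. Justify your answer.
T(n) = Θ(n^3 log n)

log_9 729 = 3, and f(n) = n^3 = Θ(n^(log_9 729)). This is Case 2 of the master theorem: T(n) = Θ(f(n) · log n) = Θ(n^3 log n).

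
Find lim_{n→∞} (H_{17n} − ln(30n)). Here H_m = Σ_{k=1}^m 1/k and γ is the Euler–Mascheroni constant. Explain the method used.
lim = ln(17/30) + γ

By Euler-Maclaurin, H_m = ln m + γ + O(1/m). So
  H_{17n} − ln(30n) = ln(17n) + γ − ln(30n) + O(1/n)
                       = ln(17/30) + γ + O(1/n).
Hence the limit is ln(17/30) + γ.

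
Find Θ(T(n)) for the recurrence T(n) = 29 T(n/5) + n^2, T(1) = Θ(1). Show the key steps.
T(n) = Θ(n^(log_5 29))

Master theorem: compare f(n) = n^2 to n^(log_5 29) where log_5 29 ≈ 2.092. Since 2 < log_5 29, we have f(n) = O(n^(log_5 29 − ε)) for some ε > 0 — Case 1. Hence T(n) = Θ(n^(log_5 29)).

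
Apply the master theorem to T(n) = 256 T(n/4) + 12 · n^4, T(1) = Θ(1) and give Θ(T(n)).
T(n) = Θ(n^4 log n)

log_4 256 = 4, and f(n) = 12 · n^4 = Θ(n^(log_4 256)). This is Case 2 of the master theorem: T(n) = Θ(f(n) · log n) = Θ(n^4 log n).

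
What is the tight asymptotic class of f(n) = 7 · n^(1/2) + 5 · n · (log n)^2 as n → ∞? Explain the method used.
f(n) ∈ Θ(n · (log n)^2)

Compare the terms by growth order. For large n, n^a · (log n)^b dominates n^a' · (log n)^b' iff a > a', or (a = a' and b > b'). Ranking the 2 terms shows the dominant one is 5 · n · (log n)^2. Hence f(n) ∈ Θ(n · (log n)^2).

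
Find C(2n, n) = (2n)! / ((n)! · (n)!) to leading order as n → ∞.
C(2n, n) ~ (4)^(n) · sqrt(1/(π·n))

Write N = n. Apply Stirling to each factorial:
  (2N)! ~ sqrt(2π·2N) · (2N/e)^(2N),
  N! ~ sqrt(2π N) · (N/e)^N,
  (1N)! ~ sqrt(2π·1N) · (1N/e)^(1N).
The exponential factors combine to (2N)^(2N) / (N^N · (1N)^(1N)) = 2^(2N)/1^(1N) = (2^2/1^1)^N = (4)^N.
The square-root prefactors combine to sqrt(2π·2N) / (sqrt(2π N)·sqrt(2π·1N)) = sqrt(2 / (2π·1·N)) = sqrt(1/(π·n)).
Substituting N = n: C(2n, n) ~ (4)^(n) · sqrt(1/(π·n)).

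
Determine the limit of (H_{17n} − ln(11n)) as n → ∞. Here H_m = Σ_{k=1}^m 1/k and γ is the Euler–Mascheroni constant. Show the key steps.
lim = ln(17/11) + γ

By Euler-Maclaurin, H_m = ln m + γ + O(1/m). So
  H_{17n} − ln(11n) = ln(17n) + γ − ln(11n) + O(1/n)
                       = ln(17/11) + γ + O(1/n).
Hence the limit is ln(17/11) + γ.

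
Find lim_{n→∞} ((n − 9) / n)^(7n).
lim = e^(−63)

Rewrite as (1 − 9/n)^(7n). By the standard limit (1 + x/n)^n → e^x, we have (1 − 9/n)^n → e^(−9), and raising to the 7th power gives e^(−63).
More precisely, ln[(1 − 9/n)^(7n)] = 7n · ln(1 − 9/n) = 7n · (-9/n + O(1/n^2)) = -63 + O(1/n) → -63.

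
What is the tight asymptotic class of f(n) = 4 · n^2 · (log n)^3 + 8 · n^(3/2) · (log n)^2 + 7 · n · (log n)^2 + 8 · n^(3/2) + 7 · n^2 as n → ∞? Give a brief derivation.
f(n) ∈ Θ(n^2 · (log n)^3)

Compare the terms by growth order. For large n, n^a · (log n)^b dominates n^a' · (log n)^b' iff a > a', or (a = a' and b > b'). Ranking the 5 terms shows the dominant one is 4 · n^2 · (log n)^3. Hence f(n) ∈ Θ(n^2 · (log n)^3).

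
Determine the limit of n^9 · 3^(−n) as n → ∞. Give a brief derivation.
lim = 0

Exponentials with base > 1 dominate every fixed polynomial: for any fixed c, n^c / 3^n → 0 as n → ∞ (e.g. by the ratio test, or by writing 3^n = e^(n ln 3) and noting e^(n ln 3) / n^c → ∞). Hence n^9 · 3^(−n) = n^9 / 3^n → 0.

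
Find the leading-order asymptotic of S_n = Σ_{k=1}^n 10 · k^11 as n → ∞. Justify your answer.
S_n ~ 5 · n^12 / 6

By integral comparison (Euler-Maclaurin), Σ_{k=1}^n 10 · k^11 = 10 · ∫_0^n x^11 dx + O(n^11) = 10 · n^12/12 = 5 · n^12 / 6 + O(n^11). (Equivalently, Faulhaber's formula gives the same leading term.)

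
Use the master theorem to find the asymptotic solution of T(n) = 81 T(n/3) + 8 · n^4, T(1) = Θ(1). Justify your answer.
T(n) = Θ(n^4 log n)

log_3 81 = 4, and f(n) = 8 · n^4 = Θ(n^(log_3 81)). This is Case 2 of the master theorem: T(n) = Θ(f(n) · log n) = Θ(n^4 log n).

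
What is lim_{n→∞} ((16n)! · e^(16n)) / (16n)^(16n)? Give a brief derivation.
lim = ∞

Stirling: (16n)! ~ sqrt(2π·16n) · (16n/e)^(16n). Hence
  (16n)! · e^(16n) / (16n)^(16n) ~ sqrt(2π·16n) = sqrt(2π·16) · sqrt(n) → ∞.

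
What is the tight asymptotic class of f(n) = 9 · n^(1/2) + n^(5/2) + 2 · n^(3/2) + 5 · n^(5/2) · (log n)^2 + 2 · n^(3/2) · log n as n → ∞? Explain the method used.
f(n) ∈ Θ(n^(5/2) · (log n)^2)

Compare the terms by growth order. For large n, n^a · (log n)^b dominates n^a' · (log n)^b' iff a > a', or (a = a' and b > b'). Ranking the 5 terms shows the dominant one is 5 · n^(5/2) · (log n)^2. Hence f(n) ∈ Θ(n^(5/2) · (log n)^2).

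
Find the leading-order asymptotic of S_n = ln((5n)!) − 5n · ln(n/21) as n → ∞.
S_n ~ 5n · (ln 105 − 1) + O(ln n)

Stirling: ln((5n)!) = 5n ln(5n) − 5n + O(ln n).
  S_n = 5n ln(5n) − 5n − 5n ln(n/21) + O(ln n)
      = 5n ln(5n) − 5n ln n + 5n ln 21 − 5n + O(ln n)
      = 5n ln 5 + 5n ln 21 − 5n + O(ln n)
      = 5n (ln 105 − 1) + O(ln n).
Numerically ln(105) − 1 ≈ 3.6540.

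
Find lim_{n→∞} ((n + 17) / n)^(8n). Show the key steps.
lim = e^136

Rewrite as (1 + 17/n)^(8n). By the standard limit (1 + x/n)^n → e^x, we have (1 + 17/n)^n → e^17, and raising to the 8th power gives e^136.
More precisely, ln[(1 + 17/n)^(8n)] = 8n · ln(1 + 17/n) = 8n · (17/n + O(1/n^2)) = 136 + O(1/n) → 136.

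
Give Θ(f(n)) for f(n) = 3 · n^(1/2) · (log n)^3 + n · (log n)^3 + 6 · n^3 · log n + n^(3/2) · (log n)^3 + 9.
f(n) ∈ Θ(n^3 · log n)

Compare the terms by growth order. For large n, n^a · (log n)^b dominates n^a' · (log n)^b' iff a > a', or (a = a' and b > b'). Ranking the 5 terms shows the dominant one is 6 · n^3 · log n. Hence f(n) ∈ Θ(n^3 · log n).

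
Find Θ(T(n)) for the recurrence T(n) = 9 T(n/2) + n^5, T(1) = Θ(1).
T(n) = Θ(n^5)

log_2 9 ≈ 3.170. f(n) = n^5 dominates n^(log_2 9) since 5 > 3.170, and the regularity condition a·f(n/b) = 9·(n/2)^5 = (9/32)·n^5 ≤ c·f(n) holds with c = 9/32 ≈ 0.281 < 1. So this is Case 3: T(n) = Θ(f(n)) = Θ(n^5).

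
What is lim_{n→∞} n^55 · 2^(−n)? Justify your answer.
lim = 0

Exponentials with base > 1 dominate every fixed polynomial: for any fixed c, n^c / 2^n → 0 as n → ∞ (e.g. by the ratio test, or by writing 2^n = e^(n ln 2) and noting e^(n ln 2) / n^c → ∞). Hence n^55 · 2^(−n) = n^55 / 2^n → 0.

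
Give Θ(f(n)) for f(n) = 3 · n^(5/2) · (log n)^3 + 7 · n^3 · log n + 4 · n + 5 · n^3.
f(n) ∈ Θ(n^3 · log n)

Compare the terms by growth order. For large n, n^a · (log n)^b dominates n^a' · (log n)^b' iff a > a', or (a = a' and b > b'). Ranking the 4 terms shows the dominant one is 7 · n^3 · log n. Hence f(n) ∈ Θ(n^3 · log n).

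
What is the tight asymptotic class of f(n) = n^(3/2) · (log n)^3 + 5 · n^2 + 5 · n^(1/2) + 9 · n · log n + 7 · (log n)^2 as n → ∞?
f(n) ∈ Θ(n^2)

Compare the terms by growth order. For large n, n^a · (log n)^b dominates n^a' · (log n)^b' iff a > a', or (a = a' and b > b'). Ranking the 5 terms shows the dominant one is 5 · n^2. Hence f(n) ∈ Θ(n^2).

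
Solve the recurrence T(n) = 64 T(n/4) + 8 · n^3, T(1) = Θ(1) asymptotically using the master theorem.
T(n) = Θ(n^3 log n)

log_4 64 = 3, and f(n) = 8 · n^3 = Θ(n^(log_4 64)). This is Case 2 of the master theorem: T(n) = Θ(f(n) · log n) = Θ(n^3 log n).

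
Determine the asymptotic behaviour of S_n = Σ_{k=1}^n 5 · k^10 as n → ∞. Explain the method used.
S_n ~ 5 · n^11 / 11

By integral comparison (Euler-Maclaurin), Σ_{k=1}^n 5 · k^10 = 5 · ∫_0^n x^10 dx + O(n^10) = 5 · n^11/11 + O(n^10). (Equivalently, Faulhaber's formula gives the same leading term.)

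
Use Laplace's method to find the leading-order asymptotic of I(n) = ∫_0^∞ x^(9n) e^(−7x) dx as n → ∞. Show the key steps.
I(n) ~ (sqrt(2π·9n) / 7) · (9n/(7e))^(9n)

Write the integrand as exp(9n ln x − 7x) and set f(x) = 9n ln x − 7x. Then f'(x) = 9n/x − 7 = 0 at x* = 9n/7, and f''(x*) = −9n/x*^2 = −7^2/(9n). Laplace's method (interior maximum) gives
  I(n) ~ e^(f(x*)) · sqrt(2π / |f''(x*)|)
        = exp(9n ln(9n/7) − 9n) · sqrt(2π · 9n / 7^2)
        = (9n/7)^(9n) e^(−9n) · sqrt(2π·9n) / 7
        = (sqrt(2π·9n) / 7) · (9n/(7e))^(9n).
This matches Γ(9n+1)/7^(9n+1) with Stirling applied to Γ.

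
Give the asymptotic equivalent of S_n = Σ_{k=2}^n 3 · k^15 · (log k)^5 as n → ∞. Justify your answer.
S_n ~ 3 · n^16 · (log n)^5 / 16

By integral comparison, S_n = ∫_1^n 3 · x^15 · (log x)^5 dx + O(n^15 · (log n)^5). For the integral, the leading term of ∫_1^n x^15 (log x)^5 dx is n^16/16 · (log n)^5 (by repeated integration by parts; each step lowers the log-exponent and produces a relatively O(1/log n) correction). Hence S_n ~ 3 · n^16 · (log n)^5 / 16.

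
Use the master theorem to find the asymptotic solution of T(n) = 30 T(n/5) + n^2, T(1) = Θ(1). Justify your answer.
T(n) = Θ(n^(log_5 30))

Master theorem: compare f(n) = n^2 to n^(log_5 30) where log_5 30 ≈ 2.113. Since 2 < log_5 30, we have f(n) = O(n^(log_5 30 − ε)) for some ε > 0 — Case 1. Hence T(n) = Θ(n^(log_5 30)).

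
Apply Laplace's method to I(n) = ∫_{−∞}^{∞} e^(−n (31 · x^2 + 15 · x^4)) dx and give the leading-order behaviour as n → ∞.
I(n) ~ sqrt(π/(31n))

φ(x) = 31 · x^2 + 15 · x^4 has its unique global minimum at x* = 0 (since φ'(x) = 62x + 60x^3 = 0 only at x = 0 for real x with both coefficients positive, and φ → ∞ as |x| → ∞). At x* = 0, φ(0) = 0 and φ''(0) = 62. Laplace's method then gives
  I(n) ~ sqrt(2π / (n · φ''(0))) · e^(−n φ(0)) = sqrt(2π / (62n)) = sqrt(π/(31n)).
The 15 · x^4 term contributes only at subleading order (an O(1/n) relative correction).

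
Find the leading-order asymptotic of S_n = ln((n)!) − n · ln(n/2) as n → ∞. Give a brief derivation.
S_n ~ n · (ln 2 − 1) + O(ln n)

Stirling: ln((n)!) = n ln(n) − n + O(ln n).
  S_n = n ln(n) − n − n ln(n/2) + O(ln n)
      = n ln(n) − n ln n + n ln 2 − n + O(ln n)
      = n ln 2 − n + O(ln n)
      = n (ln 2 − 1) + O(ln n).
Numerically ln(2) − 1 ≈ -0.3069.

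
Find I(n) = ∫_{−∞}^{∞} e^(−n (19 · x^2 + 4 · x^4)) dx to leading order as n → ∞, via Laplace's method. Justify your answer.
I(n) ~ sqrt(π/(19n))

φ(x) = 19 · x^2 + 4 · x^4 has its unique global minimum at x* = 0 (since φ'(x) = 38x + 16x^3 = 0 only at x = 0 for real x with both coefficients positive, and φ → ∞ as |x| → ∞). At x* = 0, φ(0) = 0 and φ''(0) = 38. Laplace's method then gives
  I(n) ~ sqrt(2π / (n · φ''(0))) · e^(−n φ(0)) = sqrt(2π / (38n)) = sqrt(π/(19n)).
The 4 · x^4 term contributes only at subleading order (an O(1/n) relative correction).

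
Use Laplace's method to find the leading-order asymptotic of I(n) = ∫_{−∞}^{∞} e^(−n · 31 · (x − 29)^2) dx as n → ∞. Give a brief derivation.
I(n) = sqrt(π/(31n))

Here φ(x) = 31 · (x − 29)^2 has its unique minimum at x* = 29 with φ(x*) = 0 and φ''(x*) = 62. Laplace's method gives
  I(n) ~ e^(−n φ(x*)) · sqrt(2π / (n · φ''(x*))) = sqrt(2π / (62n)) = sqrt(π/(31n)).
This is exact: substituting u = (x − 29)·sqrt(31n) gives I(n) = (1/sqrt(31n)) ∫_{−∞}^{∞} e^(−u^2) du = sqrt(π/(31n)).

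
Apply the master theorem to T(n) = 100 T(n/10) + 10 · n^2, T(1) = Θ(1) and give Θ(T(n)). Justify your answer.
T(n) = Θ(n^2 log n)

log_10 100 = 2, and f(n) = 10 · n^2 = Θ(n^(log_10 100)). This is Case 2 of the master theorem: T(n) = Θ(f(n) · log n) = Θ(n^2 log n).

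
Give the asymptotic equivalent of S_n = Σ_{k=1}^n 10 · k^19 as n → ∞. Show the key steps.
S_n ~ n^20 / 2

By integral comparison (Euler-Maclaurin), Σ_{k=1}^n 10 · k^19 = 10 · ∫_0^n x^19 dx + O(n^19) = 10 · n^20/20 = n^20 / 2 + O(n^19). (Equivalently, Faulhaber's formula gives the same leading term.)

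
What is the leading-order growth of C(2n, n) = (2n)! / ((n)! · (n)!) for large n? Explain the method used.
C(2n, n) ~ (4)^(n) · sqrt(1/(π·n))

Write N = n. Apply Stirling to each factorial:
  (2N)! ~ sqrt(2π·2N) · (2N/e)^(2N),
  N! ~ sqrt(2π N) · (N/e)^N,
  (1N)! ~ sqrt(2π·1N) · (1N/e)^(1N).
The exponential factors combine to (2N)^(2N) / (N^N · (1N)^(1N)) = 2^(2N)/1^(1N) = (2^2/1^1)^N = (4)^N.
The square-root prefactors combine to sqrt(2π·2N) / (sqrt(2π N)·sqrt(2π·1N)) = sqrt(2 / (2π·1·N)) = sqrt(1/(π·n)).
Substituting N = n: C(2n, n) ~ (4)^(n) · sqrt(1/(π·n)).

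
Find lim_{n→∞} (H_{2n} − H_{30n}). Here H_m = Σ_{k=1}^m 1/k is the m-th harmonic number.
lim = ln(2/30) = −ln 15

Euler-Maclaurin gives H_m = ln m + γ + 1/(2m) + O(1/m^2). The γ and O(1/m) terms cancel in the difference:
  H_{2n} − H_{30n} = ln(2n) − ln(30n) + O(1/n) = ln(2/30) + O(1/n).
Hence the limit is ln(2/30) = −ln 15.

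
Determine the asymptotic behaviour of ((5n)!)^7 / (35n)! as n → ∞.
((5n)!)^7/(35n)! ~ ((2π·5n)^(6/2) / sqrt(7)) · 7^(−7·5n)  →  0

Write N = 5n. Stirling: N! ~ sqrt(2π N)(N/e)^N and (7N)! ~ sqrt(2π·7N)·(7N/e)^(7N).
  (N!)^7/(7N)! ~ (2π N)^(7/2) (N/e)^(7N) / [sqrt(2π·7N) (7N/e)^(7N)]
     = (2π N)^(7/2) / sqrt(2π·7N) · (N/(7N))^(7N)
     = (2π N)^((7−1)/2) / sqrt(7) · 7^(−7N).
Since 7^7 > 1, the factor 7^(−7N) decays exponentially, so the ratio → 0. Substituting N = 5n gives the stated form.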